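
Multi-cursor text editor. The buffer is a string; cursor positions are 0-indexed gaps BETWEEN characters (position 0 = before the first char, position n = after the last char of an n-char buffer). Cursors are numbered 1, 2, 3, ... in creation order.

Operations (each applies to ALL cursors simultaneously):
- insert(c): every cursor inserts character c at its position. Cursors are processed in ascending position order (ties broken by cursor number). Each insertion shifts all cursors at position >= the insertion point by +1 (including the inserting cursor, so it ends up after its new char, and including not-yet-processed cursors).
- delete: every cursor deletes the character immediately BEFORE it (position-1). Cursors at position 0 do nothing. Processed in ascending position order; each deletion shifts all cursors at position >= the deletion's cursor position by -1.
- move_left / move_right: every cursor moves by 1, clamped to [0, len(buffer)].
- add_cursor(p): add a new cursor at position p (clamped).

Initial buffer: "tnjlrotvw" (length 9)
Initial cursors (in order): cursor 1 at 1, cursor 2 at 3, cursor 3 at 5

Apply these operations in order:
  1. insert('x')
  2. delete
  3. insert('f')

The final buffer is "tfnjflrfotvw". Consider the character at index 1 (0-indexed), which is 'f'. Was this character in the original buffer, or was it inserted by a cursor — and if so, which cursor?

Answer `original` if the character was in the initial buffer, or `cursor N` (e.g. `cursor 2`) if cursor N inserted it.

Answer: cursor 1

Derivation:
After op 1 (insert('x')): buffer="txnjxlrxotvw" (len 12), cursors c1@2 c2@5 c3@8, authorship .1..2..3....
After op 2 (delete): buffer="tnjlrotvw" (len 9), cursors c1@1 c2@3 c3@5, authorship .........
After op 3 (insert('f')): buffer="tfnjflrfotvw" (len 12), cursors c1@2 c2@5 c3@8, authorship .1..2..3....
Authorship (.=original, N=cursor N): . 1 . . 2 . . 3 . . . .
Index 1: author = 1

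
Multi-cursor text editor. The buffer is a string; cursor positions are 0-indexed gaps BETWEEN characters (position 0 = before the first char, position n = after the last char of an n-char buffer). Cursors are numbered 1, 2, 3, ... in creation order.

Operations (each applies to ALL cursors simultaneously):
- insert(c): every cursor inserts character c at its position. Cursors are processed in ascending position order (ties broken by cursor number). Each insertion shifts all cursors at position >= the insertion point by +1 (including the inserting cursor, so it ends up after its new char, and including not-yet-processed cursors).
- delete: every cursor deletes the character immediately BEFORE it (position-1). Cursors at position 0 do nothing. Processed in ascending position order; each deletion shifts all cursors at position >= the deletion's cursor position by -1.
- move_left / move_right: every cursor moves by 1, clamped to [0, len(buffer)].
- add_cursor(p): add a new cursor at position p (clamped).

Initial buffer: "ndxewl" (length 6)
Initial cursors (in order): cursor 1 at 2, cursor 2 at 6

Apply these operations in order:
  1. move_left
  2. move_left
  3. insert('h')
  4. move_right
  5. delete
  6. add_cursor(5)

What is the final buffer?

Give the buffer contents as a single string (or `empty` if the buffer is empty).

Answer: hdxehl

Derivation:
After op 1 (move_left): buffer="ndxewl" (len 6), cursors c1@1 c2@5, authorship ......
After op 2 (move_left): buffer="ndxewl" (len 6), cursors c1@0 c2@4, authorship ......
After op 3 (insert('h')): buffer="hndxehwl" (len 8), cursors c1@1 c2@6, authorship 1....2..
After op 4 (move_right): buffer="hndxehwl" (len 8), cursors c1@2 c2@7, authorship 1....2..
After op 5 (delete): buffer="hdxehl" (len 6), cursors c1@1 c2@5, authorship 1...2.
After op 6 (add_cursor(5)): buffer="hdxehl" (len 6), cursors c1@1 c2@5 c3@5, authorship 1...2.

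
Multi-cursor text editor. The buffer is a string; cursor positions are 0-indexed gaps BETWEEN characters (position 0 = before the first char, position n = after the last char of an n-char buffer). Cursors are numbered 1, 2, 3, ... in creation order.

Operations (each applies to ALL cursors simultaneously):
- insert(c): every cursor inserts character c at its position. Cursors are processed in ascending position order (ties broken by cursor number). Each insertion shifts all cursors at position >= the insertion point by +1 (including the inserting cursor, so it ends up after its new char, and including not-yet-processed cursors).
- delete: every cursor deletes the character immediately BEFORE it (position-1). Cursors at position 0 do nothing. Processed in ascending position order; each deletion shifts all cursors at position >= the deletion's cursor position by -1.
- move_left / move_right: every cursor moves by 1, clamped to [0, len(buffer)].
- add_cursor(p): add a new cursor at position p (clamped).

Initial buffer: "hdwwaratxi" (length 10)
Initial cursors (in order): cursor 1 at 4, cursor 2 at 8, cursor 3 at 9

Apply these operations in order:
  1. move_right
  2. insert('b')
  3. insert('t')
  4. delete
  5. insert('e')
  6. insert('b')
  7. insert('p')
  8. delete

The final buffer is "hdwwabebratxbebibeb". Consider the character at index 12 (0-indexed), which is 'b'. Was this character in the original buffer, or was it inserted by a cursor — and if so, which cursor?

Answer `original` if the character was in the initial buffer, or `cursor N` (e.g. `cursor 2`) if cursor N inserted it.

Answer: cursor 2

Derivation:
After op 1 (move_right): buffer="hdwwaratxi" (len 10), cursors c1@5 c2@9 c3@10, authorship ..........
After op 2 (insert('b')): buffer="hdwwabratxbib" (len 13), cursors c1@6 c2@11 c3@13, authorship .....1....2.3
After op 3 (insert('t')): buffer="hdwwabtratxbtibt" (len 16), cursors c1@7 c2@13 c3@16, authorship .....11....22.33
After op 4 (delete): buffer="hdwwabratxbib" (len 13), cursors c1@6 c2@11 c3@13, authorship .....1....2.3
After op 5 (insert('e')): buffer="hdwwaberatxbeibe" (len 16), cursors c1@7 c2@13 c3@16, authorship .....11....22.33
After op 6 (insert('b')): buffer="hdwwabebratxbebibeb" (len 19), cursors c1@8 c2@15 c3@19, authorship .....111....222.333
After op 7 (insert('p')): buffer="hdwwabebpratxbebpibebp" (len 22), cursors c1@9 c2@17 c3@22, authorship .....1111....2222.3333
After op 8 (delete): buffer="hdwwabebratxbebibeb" (len 19), cursors c1@8 c2@15 c3@19, authorship .....111....222.333
Authorship (.=original, N=cursor N): . . . . . 1 1 1 . . . . 2 2 2 . 3 3 3
Index 12: author = 2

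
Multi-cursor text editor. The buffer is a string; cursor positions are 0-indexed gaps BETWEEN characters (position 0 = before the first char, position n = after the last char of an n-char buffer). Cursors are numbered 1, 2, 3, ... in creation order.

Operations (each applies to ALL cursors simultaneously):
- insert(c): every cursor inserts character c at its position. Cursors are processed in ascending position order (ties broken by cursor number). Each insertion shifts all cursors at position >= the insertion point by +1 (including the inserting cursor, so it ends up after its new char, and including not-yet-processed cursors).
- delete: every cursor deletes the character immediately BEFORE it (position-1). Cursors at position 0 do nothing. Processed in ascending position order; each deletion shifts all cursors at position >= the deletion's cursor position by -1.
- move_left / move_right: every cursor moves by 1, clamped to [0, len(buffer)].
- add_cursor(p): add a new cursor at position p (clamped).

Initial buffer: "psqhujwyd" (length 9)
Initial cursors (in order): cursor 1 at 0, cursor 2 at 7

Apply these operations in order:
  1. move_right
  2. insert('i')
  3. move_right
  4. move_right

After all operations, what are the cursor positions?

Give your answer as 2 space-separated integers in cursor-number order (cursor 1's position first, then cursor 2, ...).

After op 1 (move_right): buffer="psqhujwyd" (len 9), cursors c1@1 c2@8, authorship .........
After op 2 (insert('i')): buffer="pisqhujwyid" (len 11), cursors c1@2 c2@10, authorship .1.......2.
After op 3 (move_right): buffer="pisqhujwyid" (len 11), cursors c1@3 c2@11, authorship .1.......2.
After op 4 (move_right): buffer="pisqhujwyid" (len 11), cursors c1@4 c2@11, authorship .1.......2.

Answer: 4 11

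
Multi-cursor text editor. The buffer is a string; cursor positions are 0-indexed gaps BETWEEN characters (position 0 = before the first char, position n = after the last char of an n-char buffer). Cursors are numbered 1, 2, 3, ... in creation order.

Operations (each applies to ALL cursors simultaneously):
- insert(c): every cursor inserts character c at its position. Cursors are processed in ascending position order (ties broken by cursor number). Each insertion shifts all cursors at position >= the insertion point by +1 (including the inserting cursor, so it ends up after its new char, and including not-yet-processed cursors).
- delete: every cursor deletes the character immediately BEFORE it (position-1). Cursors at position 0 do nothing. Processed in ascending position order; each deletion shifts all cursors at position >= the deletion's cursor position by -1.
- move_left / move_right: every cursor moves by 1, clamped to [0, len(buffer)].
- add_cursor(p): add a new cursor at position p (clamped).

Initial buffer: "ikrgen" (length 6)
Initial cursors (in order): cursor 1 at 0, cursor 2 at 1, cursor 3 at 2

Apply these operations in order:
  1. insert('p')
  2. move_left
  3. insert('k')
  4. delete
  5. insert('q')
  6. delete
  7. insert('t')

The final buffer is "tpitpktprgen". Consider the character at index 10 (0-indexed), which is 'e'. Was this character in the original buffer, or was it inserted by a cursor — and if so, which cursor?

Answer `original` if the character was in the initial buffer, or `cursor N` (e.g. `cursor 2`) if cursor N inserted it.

Answer: original

Derivation:
After op 1 (insert('p')): buffer="pipkprgen" (len 9), cursors c1@1 c2@3 c3@5, authorship 1.2.3....
After op 2 (move_left): buffer="pipkprgen" (len 9), cursors c1@0 c2@2 c3@4, authorship 1.2.3....
After op 3 (insert('k')): buffer="kpikpkkprgen" (len 12), cursors c1@1 c2@4 c3@7, authorship 11.22.33....
After op 4 (delete): buffer="pipkprgen" (len 9), cursors c1@0 c2@2 c3@4, authorship 1.2.3....
After op 5 (insert('q')): buffer="qpiqpkqprgen" (len 12), cursors c1@1 c2@4 c3@7, authorship 11.22.33....
After op 6 (delete): buffer="pipkprgen" (len 9), cursors c1@0 c2@2 c3@4, authorship 1.2.3....
After op 7 (insert('t')): buffer="tpitpktprgen" (len 12), cursors c1@1 c2@4 c3@7, authorship 11.22.33....
Authorship (.=original, N=cursor N): 1 1 . 2 2 . 3 3 . . . .
Index 10: author = original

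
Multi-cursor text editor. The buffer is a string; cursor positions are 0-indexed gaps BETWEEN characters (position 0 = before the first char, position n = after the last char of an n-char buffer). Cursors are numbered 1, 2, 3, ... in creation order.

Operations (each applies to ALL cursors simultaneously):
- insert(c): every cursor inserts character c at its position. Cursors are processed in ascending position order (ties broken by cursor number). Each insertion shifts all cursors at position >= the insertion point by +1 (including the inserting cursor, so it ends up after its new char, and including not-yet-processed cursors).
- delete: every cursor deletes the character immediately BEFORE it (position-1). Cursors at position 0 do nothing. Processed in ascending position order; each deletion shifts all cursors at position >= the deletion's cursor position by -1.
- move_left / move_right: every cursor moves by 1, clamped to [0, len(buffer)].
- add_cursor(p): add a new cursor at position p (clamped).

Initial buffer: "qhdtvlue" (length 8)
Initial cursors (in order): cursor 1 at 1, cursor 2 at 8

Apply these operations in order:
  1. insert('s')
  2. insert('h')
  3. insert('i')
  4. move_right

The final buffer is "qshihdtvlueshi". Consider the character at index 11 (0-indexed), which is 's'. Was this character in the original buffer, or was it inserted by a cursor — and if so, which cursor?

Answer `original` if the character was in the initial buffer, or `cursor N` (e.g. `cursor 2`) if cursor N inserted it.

After op 1 (insert('s')): buffer="qshdtvlues" (len 10), cursors c1@2 c2@10, authorship .1.......2
After op 2 (insert('h')): buffer="qshhdtvluesh" (len 12), cursors c1@3 c2@12, authorship .11.......22
After op 3 (insert('i')): buffer="qshihdtvlueshi" (len 14), cursors c1@4 c2@14, authorship .111.......222
After op 4 (move_right): buffer="qshihdtvlueshi" (len 14), cursors c1@5 c2@14, authorship .111.......222
Authorship (.=original, N=cursor N): . 1 1 1 . . . . . . . 2 2 2
Index 11: author = 2

Answer: cursor 2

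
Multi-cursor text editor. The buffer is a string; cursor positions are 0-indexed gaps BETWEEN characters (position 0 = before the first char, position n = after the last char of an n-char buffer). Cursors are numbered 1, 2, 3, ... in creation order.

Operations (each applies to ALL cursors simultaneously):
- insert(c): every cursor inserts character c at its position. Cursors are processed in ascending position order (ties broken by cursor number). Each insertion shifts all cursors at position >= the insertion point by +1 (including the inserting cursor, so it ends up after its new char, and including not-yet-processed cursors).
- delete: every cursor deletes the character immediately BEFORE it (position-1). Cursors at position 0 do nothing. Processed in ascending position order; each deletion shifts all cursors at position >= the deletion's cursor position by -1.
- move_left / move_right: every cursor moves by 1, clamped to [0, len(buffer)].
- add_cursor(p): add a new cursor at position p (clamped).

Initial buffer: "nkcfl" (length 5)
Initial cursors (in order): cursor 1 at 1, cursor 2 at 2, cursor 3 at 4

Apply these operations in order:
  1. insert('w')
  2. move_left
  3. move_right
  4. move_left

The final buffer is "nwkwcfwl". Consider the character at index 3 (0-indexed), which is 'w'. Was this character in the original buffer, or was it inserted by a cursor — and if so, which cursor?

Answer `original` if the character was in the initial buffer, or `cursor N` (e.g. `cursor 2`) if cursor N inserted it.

Answer: cursor 2

Derivation:
After op 1 (insert('w')): buffer="nwkwcfwl" (len 8), cursors c1@2 c2@4 c3@7, authorship .1.2..3.
After op 2 (move_left): buffer="nwkwcfwl" (len 8), cursors c1@1 c2@3 c3@6, authorship .1.2..3.
After op 3 (move_right): buffer="nwkwcfwl" (len 8), cursors c1@2 c2@4 c3@7, authorship .1.2..3.
After op 4 (move_left): buffer="nwkwcfwl" (len 8), cursors c1@1 c2@3 c3@6, authorship .1.2..3.
Authorship (.=original, N=cursor N): . 1 . 2 . . 3 .
Index 3: author = 2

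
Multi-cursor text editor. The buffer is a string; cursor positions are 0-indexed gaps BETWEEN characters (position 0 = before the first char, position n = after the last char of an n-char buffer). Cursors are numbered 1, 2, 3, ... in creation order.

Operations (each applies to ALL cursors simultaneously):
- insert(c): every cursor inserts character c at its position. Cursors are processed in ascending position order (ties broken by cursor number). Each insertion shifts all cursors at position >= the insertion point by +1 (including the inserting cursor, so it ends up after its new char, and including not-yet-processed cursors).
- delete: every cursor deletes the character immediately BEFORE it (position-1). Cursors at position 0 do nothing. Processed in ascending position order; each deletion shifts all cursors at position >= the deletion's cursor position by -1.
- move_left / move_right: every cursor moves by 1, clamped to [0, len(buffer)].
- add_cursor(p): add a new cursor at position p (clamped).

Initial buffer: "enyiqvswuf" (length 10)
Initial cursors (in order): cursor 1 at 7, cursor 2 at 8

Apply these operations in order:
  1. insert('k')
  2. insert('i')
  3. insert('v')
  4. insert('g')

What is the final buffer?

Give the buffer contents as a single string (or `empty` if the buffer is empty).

After op 1 (insert('k')): buffer="enyiqvskwkuf" (len 12), cursors c1@8 c2@10, authorship .......1.2..
After op 2 (insert('i')): buffer="enyiqvskiwkiuf" (len 14), cursors c1@9 c2@12, authorship .......11.22..
After op 3 (insert('v')): buffer="enyiqvskivwkivuf" (len 16), cursors c1@10 c2@14, authorship .......111.222..
After op 4 (insert('g')): buffer="enyiqvskivgwkivguf" (len 18), cursors c1@11 c2@16, authorship .......1111.2222..

Answer: enyiqvskivgwkivguf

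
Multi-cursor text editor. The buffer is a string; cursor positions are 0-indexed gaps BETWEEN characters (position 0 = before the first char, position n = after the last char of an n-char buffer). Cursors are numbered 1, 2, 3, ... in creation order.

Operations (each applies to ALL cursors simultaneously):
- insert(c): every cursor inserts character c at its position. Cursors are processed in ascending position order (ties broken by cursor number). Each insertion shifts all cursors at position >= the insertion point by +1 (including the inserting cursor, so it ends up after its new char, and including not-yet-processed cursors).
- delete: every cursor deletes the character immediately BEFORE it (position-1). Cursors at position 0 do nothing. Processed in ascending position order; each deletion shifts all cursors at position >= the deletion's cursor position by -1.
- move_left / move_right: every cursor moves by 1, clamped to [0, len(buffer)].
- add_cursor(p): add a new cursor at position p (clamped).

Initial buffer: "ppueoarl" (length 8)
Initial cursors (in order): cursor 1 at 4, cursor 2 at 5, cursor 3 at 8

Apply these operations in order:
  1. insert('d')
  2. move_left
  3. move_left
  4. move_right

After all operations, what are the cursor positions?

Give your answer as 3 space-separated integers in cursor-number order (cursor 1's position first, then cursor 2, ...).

Answer: 4 6 10

Derivation:
After op 1 (insert('d')): buffer="ppuedodarld" (len 11), cursors c1@5 c2@7 c3@11, authorship ....1.2...3
After op 2 (move_left): buffer="ppuedodarld" (len 11), cursors c1@4 c2@6 c3@10, authorship ....1.2...3
After op 3 (move_left): buffer="ppuedodarld" (len 11), cursors c1@3 c2@5 c3@9, authorship ....1.2...3
After op 4 (move_right): buffer="ppuedodarld" (len 11), cursors c1@4 c2@6 c3@10, authorship ....1.2...3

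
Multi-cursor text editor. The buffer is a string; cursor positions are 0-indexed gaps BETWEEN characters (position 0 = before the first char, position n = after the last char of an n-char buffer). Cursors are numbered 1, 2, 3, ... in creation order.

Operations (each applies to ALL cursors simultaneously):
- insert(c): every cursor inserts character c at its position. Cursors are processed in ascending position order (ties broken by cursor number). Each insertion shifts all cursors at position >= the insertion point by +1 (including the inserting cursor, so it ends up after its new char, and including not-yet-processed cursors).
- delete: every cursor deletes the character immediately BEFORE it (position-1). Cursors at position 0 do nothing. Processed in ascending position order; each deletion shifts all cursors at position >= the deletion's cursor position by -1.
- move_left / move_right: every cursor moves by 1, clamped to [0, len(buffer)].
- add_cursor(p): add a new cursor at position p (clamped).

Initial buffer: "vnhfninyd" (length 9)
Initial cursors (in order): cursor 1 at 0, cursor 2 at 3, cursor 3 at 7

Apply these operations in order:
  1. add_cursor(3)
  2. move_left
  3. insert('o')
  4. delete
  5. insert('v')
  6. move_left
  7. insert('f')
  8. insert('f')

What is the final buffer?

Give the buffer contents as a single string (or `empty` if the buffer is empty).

Answer: ffvvnvffffvhfniffvnyd

Derivation:
After op 1 (add_cursor(3)): buffer="vnhfninyd" (len 9), cursors c1@0 c2@3 c4@3 c3@7, authorship .........
After op 2 (move_left): buffer="vnhfninyd" (len 9), cursors c1@0 c2@2 c4@2 c3@6, authorship .........
After op 3 (insert('o')): buffer="ovnoohfnionyd" (len 13), cursors c1@1 c2@5 c4@5 c3@10, authorship 1..24....3...
After op 4 (delete): buffer="vnhfninyd" (len 9), cursors c1@0 c2@2 c4@2 c3@6, authorship .........
After op 5 (insert('v')): buffer="vvnvvhfnivnyd" (len 13), cursors c1@1 c2@5 c4@5 c3@10, authorship 1..24....3...
After op 6 (move_left): buffer="vvnvvhfnivnyd" (len 13), cursors c1@0 c2@4 c4@4 c3@9, authorship 1..24....3...
After op 7 (insert('f')): buffer="fvvnvffvhfnifvnyd" (len 17), cursors c1@1 c2@7 c4@7 c3@13, authorship 11..2244....33...
After op 8 (insert('f')): buffer="ffvvnvffffvhfniffvnyd" (len 21), cursors c1@2 c2@10 c4@10 c3@17, authorship 111..224244....333...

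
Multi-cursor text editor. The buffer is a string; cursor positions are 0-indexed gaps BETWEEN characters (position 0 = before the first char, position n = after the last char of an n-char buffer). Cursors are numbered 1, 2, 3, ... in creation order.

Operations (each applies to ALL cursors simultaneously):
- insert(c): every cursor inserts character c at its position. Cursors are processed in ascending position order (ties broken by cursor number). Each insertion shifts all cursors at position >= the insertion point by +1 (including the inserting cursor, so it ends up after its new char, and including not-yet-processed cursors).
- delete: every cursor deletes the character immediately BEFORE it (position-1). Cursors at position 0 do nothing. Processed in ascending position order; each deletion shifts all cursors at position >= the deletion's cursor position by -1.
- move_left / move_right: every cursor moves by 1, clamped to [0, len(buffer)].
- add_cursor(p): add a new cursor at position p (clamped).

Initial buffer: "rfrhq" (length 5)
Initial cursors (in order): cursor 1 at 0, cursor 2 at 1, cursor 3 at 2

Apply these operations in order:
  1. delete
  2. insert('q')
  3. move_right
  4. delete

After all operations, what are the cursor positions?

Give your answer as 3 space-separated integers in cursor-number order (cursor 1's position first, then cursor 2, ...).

After op 1 (delete): buffer="rhq" (len 3), cursors c1@0 c2@0 c3@0, authorship ...
After op 2 (insert('q')): buffer="qqqrhq" (len 6), cursors c1@3 c2@3 c3@3, authorship 123...
After op 3 (move_right): buffer="qqqrhq" (len 6), cursors c1@4 c2@4 c3@4, authorship 123...
After op 4 (delete): buffer="qhq" (len 3), cursors c1@1 c2@1 c3@1, authorship 1..

Answer: 1 1 1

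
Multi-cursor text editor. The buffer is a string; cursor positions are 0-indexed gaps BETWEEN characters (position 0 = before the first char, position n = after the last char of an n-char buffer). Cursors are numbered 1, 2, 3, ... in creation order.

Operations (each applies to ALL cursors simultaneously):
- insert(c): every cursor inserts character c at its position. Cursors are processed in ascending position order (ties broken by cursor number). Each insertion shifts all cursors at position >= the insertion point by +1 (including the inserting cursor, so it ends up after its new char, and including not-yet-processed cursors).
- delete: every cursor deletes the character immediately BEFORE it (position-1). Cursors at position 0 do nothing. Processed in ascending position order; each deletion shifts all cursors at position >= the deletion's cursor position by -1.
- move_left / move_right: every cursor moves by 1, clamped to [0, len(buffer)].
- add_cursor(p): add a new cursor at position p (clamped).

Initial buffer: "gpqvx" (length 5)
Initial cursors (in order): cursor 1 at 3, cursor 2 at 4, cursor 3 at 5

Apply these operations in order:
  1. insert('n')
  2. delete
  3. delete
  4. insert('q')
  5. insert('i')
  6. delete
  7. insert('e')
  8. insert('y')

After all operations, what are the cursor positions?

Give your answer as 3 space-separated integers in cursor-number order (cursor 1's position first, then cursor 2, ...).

After op 1 (insert('n')): buffer="gpqnvnxn" (len 8), cursors c1@4 c2@6 c3@8, authorship ...1.2.3
After op 2 (delete): buffer="gpqvx" (len 5), cursors c1@3 c2@4 c3@5, authorship .....
After op 3 (delete): buffer="gp" (len 2), cursors c1@2 c2@2 c3@2, authorship ..
After op 4 (insert('q')): buffer="gpqqq" (len 5), cursors c1@5 c2@5 c3@5, authorship ..123
After op 5 (insert('i')): buffer="gpqqqiii" (len 8), cursors c1@8 c2@8 c3@8, authorship ..123123
After op 6 (delete): buffer="gpqqq" (len 5), cursors c1@5 c2@5 c3@5, authorship ..123
After op 7 (insert('e')): buffer="gpqqqeee" (len 8), cursors c1@8 c2@8 c3@8, authorship ..123123
After op 8 (insert('y')): buffer="gpqqqeeeyyy" (len 11), cursors c1@11 c2@11 c3@11, authorship ..123123123

Answer: 11 11 11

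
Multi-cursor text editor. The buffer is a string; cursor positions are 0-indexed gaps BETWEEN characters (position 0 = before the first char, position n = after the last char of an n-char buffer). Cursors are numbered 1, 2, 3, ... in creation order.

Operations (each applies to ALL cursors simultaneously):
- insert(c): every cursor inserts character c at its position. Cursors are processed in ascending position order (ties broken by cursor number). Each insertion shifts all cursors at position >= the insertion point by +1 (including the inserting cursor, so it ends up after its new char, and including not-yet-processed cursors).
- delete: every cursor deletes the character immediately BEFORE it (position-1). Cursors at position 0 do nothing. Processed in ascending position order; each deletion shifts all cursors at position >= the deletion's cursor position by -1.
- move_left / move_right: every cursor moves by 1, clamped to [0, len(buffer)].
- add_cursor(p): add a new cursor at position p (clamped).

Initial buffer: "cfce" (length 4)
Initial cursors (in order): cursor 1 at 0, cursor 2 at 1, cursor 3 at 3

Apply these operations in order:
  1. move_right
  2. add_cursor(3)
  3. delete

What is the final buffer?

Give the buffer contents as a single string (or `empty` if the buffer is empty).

Answer: empty

Derivation:
After op 1 (move_right): buffer="cfce" (len 4), cursors c1@1 c2@2 c3@4, authorship ....
After op 2 (add_cursor(3)): buffer="cfce" (len 4), cursors c1@1 c2@2 c4@3 c3@4, authorship ....
After op 3 (delete): buffer="" (len 0), cursors c1@0 c2@0 c3@0 c4@0, authorship 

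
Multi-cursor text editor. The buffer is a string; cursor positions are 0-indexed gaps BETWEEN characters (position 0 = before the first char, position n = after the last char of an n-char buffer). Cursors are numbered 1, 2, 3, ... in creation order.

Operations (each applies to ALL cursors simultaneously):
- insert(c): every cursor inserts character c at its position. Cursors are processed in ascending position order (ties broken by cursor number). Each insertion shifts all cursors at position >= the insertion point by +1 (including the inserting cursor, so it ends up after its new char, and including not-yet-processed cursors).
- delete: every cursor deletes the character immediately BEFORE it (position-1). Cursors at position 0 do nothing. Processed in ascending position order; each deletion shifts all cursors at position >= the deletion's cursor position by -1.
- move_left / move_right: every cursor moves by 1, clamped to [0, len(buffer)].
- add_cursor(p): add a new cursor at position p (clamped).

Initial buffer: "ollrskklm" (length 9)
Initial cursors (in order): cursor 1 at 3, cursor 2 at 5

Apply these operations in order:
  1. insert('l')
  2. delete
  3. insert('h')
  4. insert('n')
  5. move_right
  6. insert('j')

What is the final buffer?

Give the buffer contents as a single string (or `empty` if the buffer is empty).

Answer: ollhnrjshnkjklm

Derivation:
After op 1 (insert('l')): buffer="olllrslkklm" (len 11), cursors c1@4 c2@7, authorship ...1..2....
After op 2 (delete): buffer="ollrskklm" (len 9), cursors c1@3 c2@5, authorship .........
After op 3 (insert('h')): buffer="ollhrshkklm" (len 11), cursors c1@4 c2@7, authorship ...1..2....
After op 4 (insert('n')): buffer="ollhnrshnkklm" (len 13), cursors c1@5 c2@9, authorship ...11..22....
After op 5 (move_right): buffer="ollhnrshnkklm" (len 13), cursors c1@6 c2@10, authorship ...11..22....
After op 6 (insert('j')): buffer="ollhnrjshnkjklm" (len 15), cursors c1@7 c2@12, authorship ...11.1.22.2...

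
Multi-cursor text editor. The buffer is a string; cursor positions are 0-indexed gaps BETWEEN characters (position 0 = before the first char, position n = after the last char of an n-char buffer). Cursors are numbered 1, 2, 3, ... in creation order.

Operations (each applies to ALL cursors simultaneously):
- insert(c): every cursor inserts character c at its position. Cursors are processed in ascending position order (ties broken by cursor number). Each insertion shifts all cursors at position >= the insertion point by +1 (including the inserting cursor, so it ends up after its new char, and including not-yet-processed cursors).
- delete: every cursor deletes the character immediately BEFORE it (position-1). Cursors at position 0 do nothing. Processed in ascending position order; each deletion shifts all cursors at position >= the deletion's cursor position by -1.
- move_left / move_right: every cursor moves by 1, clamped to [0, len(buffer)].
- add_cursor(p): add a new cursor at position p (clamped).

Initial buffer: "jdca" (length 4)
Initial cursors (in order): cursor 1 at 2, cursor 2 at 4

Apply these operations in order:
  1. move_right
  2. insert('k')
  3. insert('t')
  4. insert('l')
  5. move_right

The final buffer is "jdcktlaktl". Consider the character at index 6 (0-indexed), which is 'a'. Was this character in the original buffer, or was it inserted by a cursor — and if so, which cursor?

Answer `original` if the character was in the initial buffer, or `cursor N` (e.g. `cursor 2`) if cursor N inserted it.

After op 1 (move_right): buffer="jdca" (len 4), cursors c1@3 c2@4, authorship ....
After op 2 (insert('k')): buffer="jdckak" (len 6), cursors c1@4 c2@6, authorship ...1.2
After op 3 (insert('t')): buffer="jdcktakt" (len 8), cursors c1@5 c2@8, authorship ...11.22
After op 4 (insert('l')): buffer="jdcktlaktl" (len 10), cursors c1@6 c2@10, authorship ...111.222
After op 5 (move_right): buffer="jdcktlaktl" (len 10), cursors c1@7 c2@10, authorship ...111.222
Authorship (.=original, N=cursor N): . . . 1 1 1 . 2 2 2
Index 6: author = original

Answer: original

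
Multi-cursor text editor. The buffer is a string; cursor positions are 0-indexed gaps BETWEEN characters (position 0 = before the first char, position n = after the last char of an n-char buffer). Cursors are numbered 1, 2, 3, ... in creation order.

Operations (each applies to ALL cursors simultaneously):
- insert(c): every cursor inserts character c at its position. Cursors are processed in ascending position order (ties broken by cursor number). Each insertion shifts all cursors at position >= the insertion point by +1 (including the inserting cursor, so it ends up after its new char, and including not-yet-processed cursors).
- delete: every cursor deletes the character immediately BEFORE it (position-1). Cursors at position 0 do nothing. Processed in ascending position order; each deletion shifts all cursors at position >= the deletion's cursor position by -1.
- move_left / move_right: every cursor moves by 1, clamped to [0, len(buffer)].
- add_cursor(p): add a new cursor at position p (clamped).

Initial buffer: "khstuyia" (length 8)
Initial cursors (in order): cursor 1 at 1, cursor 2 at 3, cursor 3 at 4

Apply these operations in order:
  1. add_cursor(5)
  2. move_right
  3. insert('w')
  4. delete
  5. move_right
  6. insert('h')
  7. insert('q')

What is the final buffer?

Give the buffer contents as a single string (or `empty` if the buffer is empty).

Answer: khshqtuhqyhqihqa

Derivation:
After op 1 (add_cursor(5)): buffer="khstuyia" (len 8), cursors c1@1 c2@3 c3@4 c4@5, authorship ........
After op 2 (move_right): buffer="khstuyia" (len 8), cursors c1@2 c2@4 c3@5 c4@6, authorship ........
After op 3 (insert('w')): buffer="khwstwuwywia" (len 12), cursors c1@3 c2@6 c3@8 c4@10, authorship ..1..2.3.4..
After op 4 (delete): buffer="khstuyia" (len 8), cursors c1@2 c2@4 c3@5 c4@6, authorship ........
After op 5 (move_right): buffer="khstuyia" (len 8), cursors c1@3 c2@5 c3@6 c4@7, authorship ........
After op 6 (insert('h')): buffer="khshtuhyhiha" (len 12), cursors c1@4 c2@7 c3@9 c4@11, authorship ...1..2.3.4.
After op 7 (insert('q')): buffer="khshqtuhqyhqihqa" (len 16), cursors c1@5 c2@9 c3@12 c4@15, authorship ...11..22.33.44.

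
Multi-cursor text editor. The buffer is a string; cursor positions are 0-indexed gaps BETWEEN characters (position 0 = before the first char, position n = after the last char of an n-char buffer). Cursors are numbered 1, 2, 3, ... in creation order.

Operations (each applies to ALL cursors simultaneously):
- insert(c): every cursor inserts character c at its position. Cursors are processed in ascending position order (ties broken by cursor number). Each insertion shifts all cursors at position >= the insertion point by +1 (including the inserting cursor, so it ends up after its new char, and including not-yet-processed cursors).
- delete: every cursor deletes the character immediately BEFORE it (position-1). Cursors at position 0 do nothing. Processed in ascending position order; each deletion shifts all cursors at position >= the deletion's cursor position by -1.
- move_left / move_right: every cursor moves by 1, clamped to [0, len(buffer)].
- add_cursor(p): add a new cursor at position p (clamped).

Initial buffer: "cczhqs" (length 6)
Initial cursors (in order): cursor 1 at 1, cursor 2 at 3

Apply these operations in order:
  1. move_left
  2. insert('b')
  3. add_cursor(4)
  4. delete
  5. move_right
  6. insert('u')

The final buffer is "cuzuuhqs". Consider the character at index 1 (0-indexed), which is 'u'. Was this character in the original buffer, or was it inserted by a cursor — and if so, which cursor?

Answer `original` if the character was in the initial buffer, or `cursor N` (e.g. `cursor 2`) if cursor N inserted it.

After op 1 (move_left): buffer="cczhqs" (len 6), cursors c1@0 c2@2, authorship ......
After op 2 (insert('b')): buffer="bccbzhqs" (len 8), cursors c1@1 c2@4, authorship 1..2....
After op 3 (add_cursor(4)): buffer="bccbzhqs" (len 8), cursors c1@1 c2@4 c3@4, authorship 1..2....
After op 4 (delete): buffer="czhqs" (len 5), cursors c1@0 c2@1 c3@1, authorship .....
After op 5 (move_right): buffer="czhqs" (len 5), cursors c1@1 c2@2 c3@2, authorship .....
After op 6 (insert('u')): buffer="cuzuuhqs" (len 8), cursors c1@2 c2@5 c3@5, authorship .1.23...
Authorship (.=original, N=cursor N): . 1 . 2 3 . . .
Index 1: author = 1

Answer: cursor 1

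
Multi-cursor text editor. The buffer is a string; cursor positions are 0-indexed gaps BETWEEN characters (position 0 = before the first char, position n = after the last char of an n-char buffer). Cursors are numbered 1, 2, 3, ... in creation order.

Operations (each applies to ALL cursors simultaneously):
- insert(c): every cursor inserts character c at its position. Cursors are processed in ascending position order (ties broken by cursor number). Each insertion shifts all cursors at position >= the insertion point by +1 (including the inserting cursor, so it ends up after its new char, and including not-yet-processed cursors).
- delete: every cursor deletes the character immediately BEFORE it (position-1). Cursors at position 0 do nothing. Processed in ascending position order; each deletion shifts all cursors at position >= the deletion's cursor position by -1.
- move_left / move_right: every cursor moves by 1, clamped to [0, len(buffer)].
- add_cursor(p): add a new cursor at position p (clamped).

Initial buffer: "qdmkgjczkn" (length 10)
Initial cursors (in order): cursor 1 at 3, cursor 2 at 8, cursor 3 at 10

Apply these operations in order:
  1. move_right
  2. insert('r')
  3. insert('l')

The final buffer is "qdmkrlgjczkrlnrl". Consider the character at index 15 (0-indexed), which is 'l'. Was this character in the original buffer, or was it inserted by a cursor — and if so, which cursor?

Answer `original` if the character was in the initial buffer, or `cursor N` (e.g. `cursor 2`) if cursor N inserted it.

Answer: cursor 3

Derivation:
After op 1 (move_right): buffer="qdmkgjczkn" (len 10), cursors c1@4 c2@9 c3@10, authorship ..........
After op 2 (insert('r')): buffer="qdmkrgjczkrnr" (len 13), cursors c1@5 c2@11 c3@13, authorship ....1.....2.3
After op 3 (insert('l')): buffer="qdmkrlgjczkrlnrl" (len 16), cursors c1@6 c2@13 c3@16, authorship ....11.....22.33
Authorship (.=original, N=cursor N): . . . . 1 1 . . . . . 2 2 . 3 3
Index 15: author = 3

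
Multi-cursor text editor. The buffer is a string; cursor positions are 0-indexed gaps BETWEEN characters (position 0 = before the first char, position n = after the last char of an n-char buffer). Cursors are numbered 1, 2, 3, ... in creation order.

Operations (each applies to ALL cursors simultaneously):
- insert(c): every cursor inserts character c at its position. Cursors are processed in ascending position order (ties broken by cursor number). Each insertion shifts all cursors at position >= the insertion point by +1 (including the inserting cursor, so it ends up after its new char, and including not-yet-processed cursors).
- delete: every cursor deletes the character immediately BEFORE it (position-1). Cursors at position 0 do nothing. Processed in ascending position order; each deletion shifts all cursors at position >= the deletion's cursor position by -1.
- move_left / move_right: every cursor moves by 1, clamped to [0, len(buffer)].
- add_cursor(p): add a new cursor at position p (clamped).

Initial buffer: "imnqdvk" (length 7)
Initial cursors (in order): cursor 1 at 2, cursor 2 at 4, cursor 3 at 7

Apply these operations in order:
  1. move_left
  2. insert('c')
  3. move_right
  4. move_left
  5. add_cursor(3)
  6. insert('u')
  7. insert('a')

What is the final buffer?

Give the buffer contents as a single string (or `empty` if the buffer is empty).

After op 1 (move_left): buffer="imnqdvk" (len 7), cursors c1@1 c2@3 c3@6, authorship .......
After op 2 (insert('c')): buffer="icmncqdvck" (len 10), cursors c1@2 c2@5 c3@9, authorship .1..2...3.
After op 3 (move_right): buffer="icmncqdvck" (len 10), cursors c1@3 c2@6 c3@10, authorship .1..2...3.
After op 4 (move_left): buffer="icmncqdvck" (len 10), cursors c1@2 c2@5 c3@9, authorship .1..2...3.
After op 5 (add_cursor(3)): buffer="icmncqdvck" (len 10), cursors c1@2 c4@3 c2@5 c3@9, authorship .1..2...3.
After op 6 (insert('u')): buffer="icumuncuqdvcuk" (len 14), cursors c1@3 c4@5 c2@8 c3@13, authorship .11.4.22...33.
After op 7 (insert('a')): buffer="icuamuancuaqdvcuak" (len 18), cursors c1@4 c4@7 c2@11 c3@17, authorship .111.44.222...333.

Answer: icuamuancuaqdvcuak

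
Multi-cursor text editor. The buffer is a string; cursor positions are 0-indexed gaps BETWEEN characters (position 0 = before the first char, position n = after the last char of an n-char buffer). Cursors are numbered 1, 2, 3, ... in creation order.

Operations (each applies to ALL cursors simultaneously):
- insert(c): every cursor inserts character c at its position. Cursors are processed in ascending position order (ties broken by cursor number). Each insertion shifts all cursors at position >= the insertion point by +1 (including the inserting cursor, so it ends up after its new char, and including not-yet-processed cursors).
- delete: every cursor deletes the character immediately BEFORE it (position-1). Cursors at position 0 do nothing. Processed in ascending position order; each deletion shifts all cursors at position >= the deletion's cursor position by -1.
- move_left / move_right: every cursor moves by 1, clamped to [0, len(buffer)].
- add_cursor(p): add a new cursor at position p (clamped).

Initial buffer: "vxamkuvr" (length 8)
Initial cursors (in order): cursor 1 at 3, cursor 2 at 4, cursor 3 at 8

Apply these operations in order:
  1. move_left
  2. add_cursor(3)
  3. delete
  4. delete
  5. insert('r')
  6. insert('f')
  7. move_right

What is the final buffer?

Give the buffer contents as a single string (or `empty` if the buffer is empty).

After op 1 (move_left): buffer="vxamkuvr" (len 8), cursors c1@2 c2@3 c3@7, authorship ........
After op 2 (add_cursor(3)): buffer="vxamkuvr" (len 8), cursors c1@2 c2@3 c4@3 c3@7, authorship ........
After op 3 (delete): buffer="mkur" (len 4), cursors c1@0 c2@0 c4@0 c3@3, authorship ....
After op 4 (delete): buffer="mkr" (len 3), cursors c1@0 c2@0 c4@0 c3@2, authorship ...
After op 5 (insert('r')): buffer="rrrmkrr" (len 7), cursors c1@3 c2@3 c4@3 c3@6, authorship 124..3.
After op 6 (insert('f')): buffer="rrrfffmkrfr" (len 11), cursors c1@6 c2@6 c4@6 c3@10, authorship 124124..33.
After op 7 (move_right): buffer="rrrfffmkrfr" (len 11), cursors c1@7 c2@7 c4@7 c3@11, authorship 124124..33.

Answer: rrrfffmkrfr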